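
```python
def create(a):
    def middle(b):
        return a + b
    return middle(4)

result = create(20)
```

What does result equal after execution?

Step 1: create(20) passes a = 20.
Step 2: middle(4) has b = 4, reads a = 20 from enclosing.
Step 3: result = 20 + 4 = 24

The answer is 24.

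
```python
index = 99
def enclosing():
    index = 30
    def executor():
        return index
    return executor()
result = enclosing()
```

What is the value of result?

Step 1: index = 99 globally, but enclosing() defines index = 30 locally.
Step 2: executor() looks up index. Not in local scope, so checks enclosing scope (enclosing) and finds index = 30.
Step 3: result = 30

The answer is 30.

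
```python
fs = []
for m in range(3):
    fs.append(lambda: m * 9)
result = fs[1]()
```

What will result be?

Step 1: All lambdas reference the same variable m (late binding).
Step 2: After the loop, m = 2. Every lambda returns m * 9.
Step 3: fs[1]() = 2 * 9 = 18

The answer is 18.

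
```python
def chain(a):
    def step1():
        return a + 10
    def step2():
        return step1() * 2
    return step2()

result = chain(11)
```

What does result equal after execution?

Step 1: chain(11) captures a = 11.
Step 2: step2() calls step1() which returns 11 + 10 = 21.
Step 3: step2() returns 21 * 2 = 42

The answer is 42.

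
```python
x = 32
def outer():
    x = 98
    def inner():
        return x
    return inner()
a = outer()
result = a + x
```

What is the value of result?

Step 1: outer() has local x = 98. inner() reads from enclosing.
Step 2: outer() returns 98. Global x = 32 unchanged.
Step 3: result = 98 + 32 = 130

The answer is 130.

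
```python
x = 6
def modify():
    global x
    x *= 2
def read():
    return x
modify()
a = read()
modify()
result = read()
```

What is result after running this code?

Step 1: x = 6.
Step 2: First modify(): x = 6 * 2 = 12.
Step 3: Second modify(): x = 12 * 2 = 24.
Step 4: read() returns 24

The answer is 24.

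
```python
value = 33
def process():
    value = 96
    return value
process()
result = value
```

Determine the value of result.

Step 1: value = 33 globally.
Step 2: process() creates a LOCAL value = 96 (no global keyword!).
Step 3: The global value is unchanged. result = 33

The answer is 33.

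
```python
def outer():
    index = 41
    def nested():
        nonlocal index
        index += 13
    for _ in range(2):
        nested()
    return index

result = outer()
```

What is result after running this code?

Step 1: index = 41.
Step 2: nested() is called 2 times in a loop, each adding 13 via nonlocal.
Step 3: index = 41 + 13 * 2 = 67

The answer is 67.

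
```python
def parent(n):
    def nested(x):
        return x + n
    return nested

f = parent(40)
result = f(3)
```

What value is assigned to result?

Step 1: parent(40) creates a closure that captures n = 40.
Step 2: f(3) calls the closure with x = 3, returning 3 + 40 = 43.
Step 3: result = 43

The answer is 43.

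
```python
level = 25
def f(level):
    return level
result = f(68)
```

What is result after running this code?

Step 1: Global level = 25.
Step 2: f(68) takes parameter level = 68, which shadows the global.
Step 3: result = 68

The answer is 68.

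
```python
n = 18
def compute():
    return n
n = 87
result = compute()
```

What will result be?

Step 1: n is first set to 18, then reassigned to 87.
Step 2: compute() is called after the reassignment, so it looks up the current global n = 87.
Step 3: result = 87

The answer is 87.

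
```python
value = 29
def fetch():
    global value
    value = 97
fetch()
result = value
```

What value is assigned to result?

Step 1: value = 29 globally.
Step 2: fetch() declares global value and sets it to 97.
Step 3: After fetch(), global value = 97. result = 97

The answer is 97.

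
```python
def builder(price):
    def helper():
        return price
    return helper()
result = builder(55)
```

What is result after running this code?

Step 1: builder(55) binds parameter price = 55.
Step 2: helper() looks up price in enclosing scope and finds the parameter price = 55.
Step 3: result = 55

The answer is 55.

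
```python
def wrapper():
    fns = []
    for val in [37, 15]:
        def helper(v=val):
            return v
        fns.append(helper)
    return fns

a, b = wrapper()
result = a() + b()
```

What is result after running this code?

Step 1: Default argument v=val captures val at each iteration.
Step 2: a() returns 37 (captured at first iteration), b() returns 15 (captured at second).
Step 3: result = 37 + 15 = 52

The answer is 52.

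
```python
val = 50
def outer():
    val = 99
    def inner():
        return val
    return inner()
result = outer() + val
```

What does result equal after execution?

Step 1: Global val = 50. outer() shadows with val = 99.
Step 2: inner() returns enclosing val = 99. outer() = 99.
Step 3: result = 99 + global val (50) = 149

The answer is 149.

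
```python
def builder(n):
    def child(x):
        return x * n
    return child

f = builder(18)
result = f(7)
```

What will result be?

Step 1: builder(18) creates a closure capturing n = 18.
Step 2: f(7) computes 7 * 18 = 126.
Step 3: result = 126

The answer is 126.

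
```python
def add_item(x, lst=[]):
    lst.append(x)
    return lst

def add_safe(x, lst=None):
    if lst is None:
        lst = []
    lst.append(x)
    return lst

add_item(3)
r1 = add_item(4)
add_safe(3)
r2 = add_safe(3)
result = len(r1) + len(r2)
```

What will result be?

Step 1: add_item shares mutable default: after 2 calls, lst = [3, 4], len = 2.
Step 2: add_safe creates fresh list each time: r2 = [3], len = 1.
Step 3: result = 2 + 1 = 3

The answer is 3.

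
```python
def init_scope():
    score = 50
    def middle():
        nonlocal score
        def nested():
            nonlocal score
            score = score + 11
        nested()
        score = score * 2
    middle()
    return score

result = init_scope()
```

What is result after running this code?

Step 1: score = 50.
Step 2: nested() adds 11: score = 50 + 11 = 61.
Step 3: middle() doubles: score = 61 * 2 = 122.
Step 4: result = 122

The answer is 122.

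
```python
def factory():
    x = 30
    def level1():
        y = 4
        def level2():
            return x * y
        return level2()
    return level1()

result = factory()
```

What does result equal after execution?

Step 1: x = 30 in factory. y = 4 in level1.
Step 2: level2() reads x = 30 and y = 4 from enclosing scopes.
Step 3: result = 30 * 4 = 120

The answer is 120.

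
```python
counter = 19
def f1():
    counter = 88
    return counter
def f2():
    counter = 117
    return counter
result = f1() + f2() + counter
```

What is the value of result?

Step 1: Each function shadows global counter with its own local.
Step 2: f1() returns 88, f2() returns 117.
Step 3: Global counter = 19 is unchanged. result = 88 + 117 + 19 = 224

The answer is 224.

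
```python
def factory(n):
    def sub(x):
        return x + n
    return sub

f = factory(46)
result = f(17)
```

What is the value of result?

Step 1: factory(46) creates a closure that captures n = 46.
Step 2: f(17) calls the closure with x = 17, returning 17 + 46 = 63.
Step 3: result = 63

The answer is 63.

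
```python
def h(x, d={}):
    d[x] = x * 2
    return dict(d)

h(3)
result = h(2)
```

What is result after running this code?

Step 1: Mutable default dict is shared across calls.
Step 2: First call adds 3: 6. Second call adds 2: 4.
Step 3: result = {3: 6, 2: 4}

The answer is {3: 6, 2: 4}.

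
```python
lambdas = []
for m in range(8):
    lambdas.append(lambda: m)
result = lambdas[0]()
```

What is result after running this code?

Step 1: The loop creates 8 lambdas, all referencing the same variable m.
Step 2: After the loop, m = 7 (final value).
Step 3: lambdas[0]() looks up m at call time and finds 7. This is the late binding gotcha. result = 7

The answer is 7.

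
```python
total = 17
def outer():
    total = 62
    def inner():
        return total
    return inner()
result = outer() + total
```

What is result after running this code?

Step 1: Global total = 17. outer() shadows with total = 62.
Step 2: inner() returns enclosing total = 62. outer() = 62.
Step 3: result = 62 + global total (17) = 79

The answer is 79.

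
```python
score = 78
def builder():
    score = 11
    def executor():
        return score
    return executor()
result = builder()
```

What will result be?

Step 1: score = 78 globally, but builder() defines score = 11 locally.
Step 2: executor() looks up score. Not in local scope, so checks enclosing scope (builder) and finds score = 11.
Step 3: result = 11

The answer is 11.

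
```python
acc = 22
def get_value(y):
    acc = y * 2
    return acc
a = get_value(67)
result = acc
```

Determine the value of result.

Step 1: Global acc = 22.
Step 2: get_value(67) creates local acc = 67 * 2 = 134.
Step 3: Global acc unchanged because no global keyword. result = 22

The answer is 22.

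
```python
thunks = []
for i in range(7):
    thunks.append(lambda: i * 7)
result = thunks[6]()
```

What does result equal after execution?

Step 1: All lambdas reference the same variable i (late binding).
Step 2: After the loop, i = 6. Every lambda returns i * 7.
Step 3: thunks[6]() = 6 * 7 = 42

The answer is 42.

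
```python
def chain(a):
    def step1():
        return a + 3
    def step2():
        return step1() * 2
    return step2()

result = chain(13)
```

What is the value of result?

Step 1: chain(13) captures a = 13.
Step 2: step2() calls step1() which returns 13 + 3 = 16.
Step 3: step2() returns 16 * 2 = 32

The answer is 32.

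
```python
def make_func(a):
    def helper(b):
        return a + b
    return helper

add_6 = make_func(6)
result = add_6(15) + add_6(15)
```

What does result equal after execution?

Step 1: add_6 captures a = 6.
Step 2: add_6(15) = 6 + 15 = 21, called twice.
Step 3: result = 21 + 21 = 42

The answer is 42.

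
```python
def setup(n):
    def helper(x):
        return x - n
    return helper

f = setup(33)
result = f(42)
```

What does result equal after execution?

Step 1: setup(33) creates a closure capturing n = 33.
Step 2: f(42) computes 42 - 33 = 9.
Step 3: result = 9

The answer is 9.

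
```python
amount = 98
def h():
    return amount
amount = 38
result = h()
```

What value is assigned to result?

Step 1: amount is first set to 98, then reassigned to 38.
Step 2: h() is called after the reassignment, so it looks up the current global amount = 38.
Step 3: result = 38

The answer is 38.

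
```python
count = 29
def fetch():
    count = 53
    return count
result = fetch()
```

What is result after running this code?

Step 1: Global count = 29.
Step 2: fetch() creates local count = 53, shadowing the global.
Step 3: Returns local count = 53. result = 53

The answer is 53.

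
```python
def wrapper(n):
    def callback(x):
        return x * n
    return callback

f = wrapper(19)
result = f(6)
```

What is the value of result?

Step 1: wrapper(19) creates a closure capturing n = 19.
Step 2: f(6) computes 6 * 19 = 114.
Step 3: result = 114

The answer is 114.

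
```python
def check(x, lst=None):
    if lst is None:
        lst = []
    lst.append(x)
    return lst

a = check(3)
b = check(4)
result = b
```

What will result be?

Step 1: None default with guard creates a NEW list each call.
Step 2: a = [3] (fresh list). b = [4] (another fresh list).
Step 3: result = [4] (this is the fix for mutable default)

The answer is [4].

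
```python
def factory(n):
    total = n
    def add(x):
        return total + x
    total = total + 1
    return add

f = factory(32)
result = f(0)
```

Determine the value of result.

Step 1: factory(32) sets total = 32, then total = 32 + 1 = 33.
Step 2: Closures capture by reference, so add sees total = 33.
Step 3: f(0) returns 33 + 0 = 33

The answer is 33.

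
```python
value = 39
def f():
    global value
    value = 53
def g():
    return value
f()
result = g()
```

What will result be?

Step 1: value = 39.
Step 2: f() sets global value = 53.
Step 3: g() reads global value = 53. result = 53

The answer is 53.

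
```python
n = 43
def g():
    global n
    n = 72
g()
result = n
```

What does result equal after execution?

Step 1: n = 43 globally.
Step 2: g() declares global n and sets it to 72.
Step 3: After g(), global n = 72. result = 72

The answer is 72.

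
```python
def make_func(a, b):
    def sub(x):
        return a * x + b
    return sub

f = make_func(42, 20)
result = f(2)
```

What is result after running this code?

Step 1: make_func(42, 20) captures a = 42, b = 20.
Step 2: f(2) computes 42 * 2 + 20 = 104.
Step 3: result = 104

The answer is 104.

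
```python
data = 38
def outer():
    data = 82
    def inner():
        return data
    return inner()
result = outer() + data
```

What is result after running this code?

Step 1: Global data = 38. outer() shadows with data = 82.
Step 2: inner() returns enclosing data = 82. outer() = 82.
Step 3: result = 82 + global data (38) = 120

The answer is 120.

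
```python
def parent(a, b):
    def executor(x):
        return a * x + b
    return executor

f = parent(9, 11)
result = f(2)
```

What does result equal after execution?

Step 1: parent(9, 11) captures a = 9, b = 11.
Step 2: f(2) computes 9 * 2 + 11 = 29.
Step 3: result = 29

The answer is 29.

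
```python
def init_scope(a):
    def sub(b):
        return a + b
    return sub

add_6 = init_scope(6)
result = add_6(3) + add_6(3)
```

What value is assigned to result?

Step 1: add_6 captures a = 6.
Step 2: add_6(3) = 6 + 3 = 9, called twice.
Step 3: result = 9 + 9 = 18

The answer is 18.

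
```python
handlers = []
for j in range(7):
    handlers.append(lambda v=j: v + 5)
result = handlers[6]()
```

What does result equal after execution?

Step 1: Default argument v=j captures j's value at definition time.
Step 2: handlers[6] was defined when j = 6, so v defaults to 6.
Step 3: result = 6 + 5 = 11 (default arg fixes the late binding issue)

The answer is 11.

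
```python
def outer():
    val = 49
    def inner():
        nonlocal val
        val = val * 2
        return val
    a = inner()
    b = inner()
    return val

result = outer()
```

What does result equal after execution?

Step 1: val starts at 49.
Step 2: First inner(): val = 49 * 2 = 98.
Step 3: Second inner(): val = 98 * 2 = 196.
Step 4: result = 196

The answer is 196.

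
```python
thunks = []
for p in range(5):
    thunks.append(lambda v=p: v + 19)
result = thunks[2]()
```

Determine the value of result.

Step 1: Default argument v=p captures p's value at definition time.
Step 2: thunks[2] was defined when p = 2, so v defaults to 2.
Step 3: result = 2 + 19 = 21 (default arg fixes the late binding issue)

The answer is 21.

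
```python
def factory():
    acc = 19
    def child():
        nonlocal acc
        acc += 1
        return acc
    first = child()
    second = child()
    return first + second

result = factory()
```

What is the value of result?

Step 1: acc starts at 19.
Step 2: First call: acc = 19 + 1 = 20, returns 20.
Step 3: Second call: acc = 20 + 1 = 21, returns 21.
Step 4: result = 20 + 21 = 41

The answer is 41.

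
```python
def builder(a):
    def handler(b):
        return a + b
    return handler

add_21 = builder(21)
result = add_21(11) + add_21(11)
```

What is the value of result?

Step 1: add_21 captures a = 21.
Step 2: add_21(11) = 21 + 11 = 32, called twice.
Step 3: result = 32 + 32 = 64

The answer is 64.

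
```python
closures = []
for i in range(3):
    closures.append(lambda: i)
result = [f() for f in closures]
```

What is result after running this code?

Step 1: All 3 lambdas share the same variable i.
Step 2: After the loop, i = 2.
Step 3: Each call returns 2. result = [2, 2, 2]

The answer is [2, 2, 2].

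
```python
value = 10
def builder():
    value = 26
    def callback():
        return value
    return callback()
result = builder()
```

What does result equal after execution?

Step 1: value = 10 globally, but builder() defines value = 26 locally.
Step 2: callback() looks up value. Not in local scope, so checks enclosing scope (builder) and finds value = 26.
Step 3: result = 26

The answer is 26.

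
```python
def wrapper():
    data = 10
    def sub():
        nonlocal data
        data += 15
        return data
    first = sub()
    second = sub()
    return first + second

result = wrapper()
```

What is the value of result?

Step 1: data starts at 10.
Step 2: First call: data = 10 + 15 = 25, returns 25.
Step 3: Second call: data = 25 + 15 = 40, returns 40.
Step 4: result = 25 + 40 = 65

The answer is 65.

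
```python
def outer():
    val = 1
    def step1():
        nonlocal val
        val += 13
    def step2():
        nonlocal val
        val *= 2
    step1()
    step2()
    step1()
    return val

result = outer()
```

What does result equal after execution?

Step 1: val = 1.
Step 2: step1(): val = 1 + 13 = 14.
Step 3: step2(): val = 14 * 2 = 28.
Step 4: step1(): val = 28 + 13 = 41. result = 41

The answer is 41.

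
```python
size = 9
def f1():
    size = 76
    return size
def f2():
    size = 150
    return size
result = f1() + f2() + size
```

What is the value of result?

Step 1: Each function shadows global size with its own local.
Step 2: f1() returns 76, f2() returns 150.
Step 3: Global size = 9 is unchanged. result = 76 + 150 + 9 = 235

The answer is 235.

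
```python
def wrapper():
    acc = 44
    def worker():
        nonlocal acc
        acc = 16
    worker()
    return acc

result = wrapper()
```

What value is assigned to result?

Step 1: wrapper() sets acc = 44.
Step 2: worker() uses nonlocal to reassign acc = 16.
Step 3: result = 16

The answer is 16.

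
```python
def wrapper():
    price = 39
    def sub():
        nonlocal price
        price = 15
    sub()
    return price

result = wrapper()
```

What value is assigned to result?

Step 1: wrapper() sets price = 39.
Step 2: sub() uses nonlocal to reassign price = 15.
Step 3: result = 15

The answer is 15.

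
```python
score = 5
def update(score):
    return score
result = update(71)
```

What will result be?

Step 1: Global score = 5.
Step 2: update(71) takes parameter score = 71, which shadows the global.
Step 3: result = 71

The answer is 71.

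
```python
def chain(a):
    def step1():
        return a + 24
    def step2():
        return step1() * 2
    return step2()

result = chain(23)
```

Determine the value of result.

Step 1: chain(23) captures a = 23.
Step 2: step2() calls step1() which returns 23 + 24 = 47.
Step 3: step2() returns 47 * 2 = 94

The answer is 94.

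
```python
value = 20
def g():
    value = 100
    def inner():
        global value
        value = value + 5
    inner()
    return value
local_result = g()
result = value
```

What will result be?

Step 1: Global value = 20. g() creates local value = 100.
Step 2: inner() declares global value and adds 5: global value = 20 + 5 = 25.
Step 3: g() returns its local value = 100 (unaffected by inner).
Step 4: result = global value = 25

The answer is 25.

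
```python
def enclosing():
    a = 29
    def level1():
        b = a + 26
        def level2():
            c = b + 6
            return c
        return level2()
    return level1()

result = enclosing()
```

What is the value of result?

Step 1: a = 29. b = a + 26 = 55.
Step 2: c = b + 6 = 55 + 6 = 61.
Step 3: result = 61

The answer is 61.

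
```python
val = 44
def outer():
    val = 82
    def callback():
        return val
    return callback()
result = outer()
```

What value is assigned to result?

Step 1: val = 44 globally, but outer() defines val = 82 locally.
Step 2: callback() looks up val. Not in local scope, so checks enclosing scope (outer) and finds val = 82.
Step 3: result = 82

The answer is 82.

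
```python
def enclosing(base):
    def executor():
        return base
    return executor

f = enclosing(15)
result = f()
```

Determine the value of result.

Step 1: enclosing(15) creates closure capturing base = 15.
Step 2: f() returns the captured base = 15.
Step 3: result = 15

The answer is 15.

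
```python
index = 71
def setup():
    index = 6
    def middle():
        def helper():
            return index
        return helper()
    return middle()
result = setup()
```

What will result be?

Step 1: setup() defines index = 6. middle() and helper() have no local index.
Step 2: helper() checks local (none), enclosing middle() (none), enclosing setup() and finds index = 6.
Step 3: result = 6

The answer is 6.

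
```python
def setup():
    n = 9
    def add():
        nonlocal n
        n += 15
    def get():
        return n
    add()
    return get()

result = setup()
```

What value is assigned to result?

Step 1: n = 9. add() modifies it via nonlocal, get() reads it.
Step 2: add() makes n = 9 + 15 = 24.
Step 3: get() returns 24. result = 24

The answer is 24.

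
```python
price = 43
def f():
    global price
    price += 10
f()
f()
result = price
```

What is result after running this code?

Step 1: price = 43.
Step 2: First f(): price = 43 + 10 = 53.
Step 3: Second f(): price = 53 + 10 = 63. result = 63

The answer is 63.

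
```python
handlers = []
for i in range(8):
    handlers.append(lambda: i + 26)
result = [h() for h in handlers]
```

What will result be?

Step 1: All lambdas capture i by reference. After the loop, i = 7.
Step 2: Each call returns 7 + 26 = 33.
Step 3: result = [33, 33, 33, 33, 33, 33, 33, 33]

The answer is [33, 33, 33, 33, 33, 33, 33, 33].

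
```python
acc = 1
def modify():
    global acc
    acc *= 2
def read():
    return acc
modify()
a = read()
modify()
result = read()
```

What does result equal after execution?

Step 1: acc = 1.
Step 2: First modify(): acc = 1 * 2 = 2.
Step 3: Second modify(): acc = 2 * 2 = 4.
Step 4: read() returns 4

The answer is 4.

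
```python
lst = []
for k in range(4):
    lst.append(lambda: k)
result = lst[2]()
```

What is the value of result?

Step 1: The loop creates 4 lambdas, all referencing the same variable k.
Step 2: After the loop, k = 3 (final value).
Step 3: lst[2]() looks up k at call time and finds 3. This is the late binding gotcha. result = 3

The answer is 3.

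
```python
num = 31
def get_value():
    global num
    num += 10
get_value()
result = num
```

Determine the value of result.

Step 1: num = 31 globally.
Step 2: get_value() modifies global num: num += 10 = 41.
Step 3: result = 41

The answer is 41.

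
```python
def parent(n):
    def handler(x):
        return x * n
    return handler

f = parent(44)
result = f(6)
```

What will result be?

Step 1: parent(44) creates a closure capturing n = 44.
Step 2: f(6) computes 6 * 44 = 264.
Step 3: result = 264

The answer is 264.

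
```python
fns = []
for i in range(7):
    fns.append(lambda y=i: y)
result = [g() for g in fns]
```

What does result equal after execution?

Step 1: Default arg y=i captures i at each iteration.
Step 2: Each lambda has its own default: 0, 1, ..., 6.
Step 3: result = [0, 1, 2, 3, 4, 5, 6]

The answer is [0, 1, 2, 3, 4, 5, 6].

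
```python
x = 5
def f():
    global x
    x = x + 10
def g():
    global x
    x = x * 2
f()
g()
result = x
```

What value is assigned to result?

Step 1: x = 5.
Step 2: f() adds 10: x = 5 + 10 = 15.
Step 3: g() doubles: x = 15 * 2 = 30.
Step 4: result = 30

The answer is 30.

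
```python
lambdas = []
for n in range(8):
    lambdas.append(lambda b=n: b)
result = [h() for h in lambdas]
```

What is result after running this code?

Step 1: Default arg b=n captures n at each iteration.
Step 2: Each lambda has its own default: 0, 1, ..., 7.
Step 3: result = [0, 1, 2, 3, 4, 5, 6, 7]

The answer is [0, 1, 2, 3, 4, 5, 6, 7].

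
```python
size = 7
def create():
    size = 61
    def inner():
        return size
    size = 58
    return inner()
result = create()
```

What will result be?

Step 1: create() sets size = 61, then later size = 58.
Step 2: inner() is called after size is reassigned to 58. Closures capture variables by reference, not by value.
Step 3: result = 58

The answer is 58.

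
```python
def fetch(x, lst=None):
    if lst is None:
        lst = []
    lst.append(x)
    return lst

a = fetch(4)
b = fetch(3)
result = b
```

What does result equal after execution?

Step 1: None default with guard creates a NEW list each call.
Step 2: a = [4] (fresh list). b = [3] (another fresh list).
Step 3: result = [3] (this is the fix for mutable default)

The answer is [3].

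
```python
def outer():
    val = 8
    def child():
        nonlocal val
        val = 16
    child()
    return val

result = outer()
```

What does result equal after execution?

Step 1: outer() sets val = 8.
Step 2: child() uses nonlocal to reassign val = 16.
Step 3: result = 16

The answer is 16.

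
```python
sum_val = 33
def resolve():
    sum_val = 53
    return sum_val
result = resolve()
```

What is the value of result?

Step 1: Global sum_val = 33.
Step 2: resolve() creates local sum_val = 53, shadowing the global.
Step 3: Returns local sum_val = 53. result = 53

The answer is 53.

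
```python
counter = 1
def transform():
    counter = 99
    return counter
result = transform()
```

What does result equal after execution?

Step 1: Global counter = 1.
Step 2: transform() creates local counter = 99, shadowing the global.
Step 3: Returns local counter = 99. result = 99

The answer is 99.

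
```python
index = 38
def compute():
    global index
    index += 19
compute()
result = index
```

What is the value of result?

Step 1: index = 38 globally.
Step 2: compute() modifies global index: index += 19 = 57.
Step 3: result = 57

The answer is 57.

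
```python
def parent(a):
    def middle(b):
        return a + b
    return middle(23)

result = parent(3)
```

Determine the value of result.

Step 1: parent(3) passes a = 3.
Step 2: middle(23) has b = 23, reads a = 3 from enclosing.
Step 3: result = 3 + 23 = 26

The answer is 26.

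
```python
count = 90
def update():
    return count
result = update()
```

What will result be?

Step 1: count = 90 is defined in the global scope.
Step 2: update() looks up count. No local count exists, so Python checks the global scope via LEGB rule and finds count = 90.
Step 3: result = 90

The answer is 90.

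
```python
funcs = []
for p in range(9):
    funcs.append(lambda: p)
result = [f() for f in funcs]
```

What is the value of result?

Step 1: All 9 lambdas share the same variable p.
Step 2: After the loop, p = 8.
Step 3: Each call returns 8. result = [8, 8, 8, 8, 8, 8, 8, 8, 8]

The answer is [8, 8, 8, 8, 8, 8, 8, 8, 8].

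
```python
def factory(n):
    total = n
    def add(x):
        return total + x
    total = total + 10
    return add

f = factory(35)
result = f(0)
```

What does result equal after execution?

Step 1: factory(35) sets total = 35, then total = 35 + 10 = 45.
Step 2: Closures capture by reference, so add sees total = 45.
Step 3: f(0) returns 45 + 0 = 45

The answer is 45.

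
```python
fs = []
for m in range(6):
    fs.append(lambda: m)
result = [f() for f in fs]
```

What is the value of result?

Step 1: All 6 lambdas share the same variable m.
Step 2: After the loop, m = 5.
Step 3: Each call returns 5. result = [5, 5, 5, 5, 5, 5]

The answer is [5, 5, 5, 5, 5, 5].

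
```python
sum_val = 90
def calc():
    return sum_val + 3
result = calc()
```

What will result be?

Step 1: sum_val = 90 is defined globally.
Step 2: calc() looks up sum_val from global scope = 90, then computes 90 + 3 = 93.
Step 3: result = 93

The answer is 93.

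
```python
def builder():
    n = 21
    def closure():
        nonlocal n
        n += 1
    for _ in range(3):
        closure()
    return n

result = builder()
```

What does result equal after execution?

Step 1: n = 21.
Step 2: closure() is called 3 times in a loop, each adding 1 via nonlocal.
Step 3: n = 21 + 1 * 3 = 24

The answer is 24.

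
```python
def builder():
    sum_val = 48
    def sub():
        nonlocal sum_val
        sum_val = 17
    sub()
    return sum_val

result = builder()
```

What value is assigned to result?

Step 1: builder() sets sum_val = 48.
Step 2: sub() uses nonlocal to reassign sum_val = 17.
Step 3: result = 17

The answer is 17.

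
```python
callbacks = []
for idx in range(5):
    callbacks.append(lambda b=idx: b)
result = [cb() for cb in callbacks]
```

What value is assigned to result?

Step 1: Default arg b=idx captures idx at each iteration.
Step 2: Each lambda has its own default: 0, 1, ..., 4.
Step 3: result = [0, 1, 2, 3, 4]

The answer is [0, 1, 2, 3, 4].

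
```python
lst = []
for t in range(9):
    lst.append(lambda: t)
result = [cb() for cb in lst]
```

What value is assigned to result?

Step 1: All 9 lambdas share the same variable t.
Step 2: After the loop, t = 8.
Step 3: Each call returns 8. result = [8, 8, 8, 8, 8, 8, 8, 8, 8]

The answer is [8, 8, 8, 8, 8, 8, 8, 8, 8].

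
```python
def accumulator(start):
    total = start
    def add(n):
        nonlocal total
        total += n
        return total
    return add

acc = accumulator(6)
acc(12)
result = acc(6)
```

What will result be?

Step 1: accumulator(6) creates closure with total = 6.
Step 2: First acc(12): total = 6 + 12 = 18.
Step 3: Second acc(6): total = 18 + 6 = 24. result = 24

The answer is 24.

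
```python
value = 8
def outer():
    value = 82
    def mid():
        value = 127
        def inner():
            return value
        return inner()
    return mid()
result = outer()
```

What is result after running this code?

Step 1: Three levels of shadowing: global 8, outer 82, mid 127.
Step 2: inner() finds value = 127 in enclosing mid() scope.
Step 3: result = 127

The answer is 127.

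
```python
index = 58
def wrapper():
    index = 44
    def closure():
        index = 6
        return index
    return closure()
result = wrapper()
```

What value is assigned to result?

Step 1: Three scopes define index: global (58), wrapper (44), closure (6).
Step 2: closure() has its own local index = 6, which shadows both enclosing and global.
Step 3: result = 6 (local wins in LEGB)

The answer is 6.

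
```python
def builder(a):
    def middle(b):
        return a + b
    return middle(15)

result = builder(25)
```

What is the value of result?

Step 1: builder(25) passes a = 25.
Step 2: middle(15) has b = 15, reads a = 25 from enclosing.
Step 3: result = 25 + 15 = 40

The answer is 40.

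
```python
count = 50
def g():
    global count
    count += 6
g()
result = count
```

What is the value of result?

Step 1: count = 50 globally.
Step 2: g() modifies global count: count += 6 = 56.
Step 3: result = 56

The answer is 56.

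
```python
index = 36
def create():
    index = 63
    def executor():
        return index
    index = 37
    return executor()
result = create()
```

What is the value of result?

Step 1: create() sets index = 63, then later index = 37.
Step 2: executor() is called after index is reassigned to 37. Closures capture variables by reference, not by value.
Step 3: result = 37

The answer is 37.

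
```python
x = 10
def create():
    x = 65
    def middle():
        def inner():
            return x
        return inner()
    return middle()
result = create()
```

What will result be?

Step 1: create() defines x = 65. middle() and inner() have no local x.
Step 2: inner() checks local (none), enclosing middle() (none), enclosing create() and finds x = 65.
Step 3: result = 65

The answer is 65.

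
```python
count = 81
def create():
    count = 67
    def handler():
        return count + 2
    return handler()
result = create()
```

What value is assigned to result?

Step 1: create() shadows global count with count = 67.
Step 2: handler() finds count = 67 in enclosing scope, computes 67 + 2 = 69.
Step 3: result = 69

The answer is 69.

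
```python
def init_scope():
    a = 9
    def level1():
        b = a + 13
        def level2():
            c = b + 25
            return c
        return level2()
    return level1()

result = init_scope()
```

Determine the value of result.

Step 1: a = 9. b = a + 13 = 22.
Step 2: c = b + 25 = 22 + 25 = 47.
Step 3: result = 47

The answer is 47.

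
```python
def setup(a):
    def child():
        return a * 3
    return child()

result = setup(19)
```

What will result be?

Step 1: setup(19) binds parameter a = 19.
Step 2: child() accesses a = 19 from enclosing scope.
Step 3: result = 19 * 3 = 57

The answer is 57.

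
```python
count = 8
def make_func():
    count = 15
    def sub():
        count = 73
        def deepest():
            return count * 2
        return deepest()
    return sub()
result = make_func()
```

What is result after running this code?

Step 1: deepest() looks up count through LEGB: not local, finds count = 73 in enclosing sub().
Step 2: Returns 73 * 2 = 146.
Step 3: result = 146

The answer is 146.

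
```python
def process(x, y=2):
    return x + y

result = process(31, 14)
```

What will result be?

Step 1: process(31, 14) overrides default y with 14.
Step 2: Returns 31 + 14 = 45.
Step 3: result = 45

The answer is 45.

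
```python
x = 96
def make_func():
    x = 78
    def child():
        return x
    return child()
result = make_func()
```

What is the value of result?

Step 1: x = 96 globally, but make_func() defines x = 78 locally.
Step 2: child() looks up x. Not in local scope, so checks enclosing scope (make_func) and finds x = 78.
Step 3: result = 78

The answer is 78.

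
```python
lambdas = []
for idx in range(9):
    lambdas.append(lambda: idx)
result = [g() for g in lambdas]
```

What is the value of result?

Step 1: All 9 lambdas share the same variable idx.
Step 2: After the loop, idx = 8.
Step 3: Each call returns 8. result = [8, 8, 8, 8, 8, 8, 8, 8, 8]

The answer is [8, 8, 8, 8, 8, 8, 8, 8, 8].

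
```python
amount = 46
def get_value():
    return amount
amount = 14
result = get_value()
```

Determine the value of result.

Step 1: amount is first set to 46, then reassigned to 14.
Step 2: get_value() is called after the reassignment, so it looks up the current global amount = 14.
Step 3: result = 14

The answer is 14.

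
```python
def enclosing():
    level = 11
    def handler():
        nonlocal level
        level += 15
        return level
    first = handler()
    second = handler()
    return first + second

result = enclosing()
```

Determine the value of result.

Step 1: level starts at 11.
Step 2: First call: level = 11 + 15 = 26, returns 26.
Step 3: Second call: level = 26 + 15 = 41, returns 41.
Step 4: result = 26 + 41 = 67

The answer is 67.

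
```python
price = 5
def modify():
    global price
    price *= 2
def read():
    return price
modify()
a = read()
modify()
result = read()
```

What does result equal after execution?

Step 1: price = 5.
Step 2: First modify(): price = 5 * 2 = 10.
Step 3: Second modify(): price = 10 * 2 = 20.
Step 4: read() returns 20

The answer is 20.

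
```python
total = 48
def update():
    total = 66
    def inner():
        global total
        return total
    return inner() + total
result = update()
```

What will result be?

Step 1: Global total = 48. update() shadows with local total = 66.
Step 2: inner() uses global keyword, so inner() returns global total = 48.
Step 3: update() returns 48 + 66 = 114

The answer is 114.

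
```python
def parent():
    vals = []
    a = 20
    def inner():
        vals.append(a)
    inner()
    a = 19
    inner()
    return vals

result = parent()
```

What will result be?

Step 1: a = 20. inner() appends current a to vals.
Step 2: First inner(): appends 20. Then a = 19.
Step 3: Second inner(): appends 19 (closure sees updated a). result = [20, 19]

The answer is [20, 19].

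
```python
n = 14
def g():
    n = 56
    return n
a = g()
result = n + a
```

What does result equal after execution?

Step 1: Global n = 14. g() returns local n = 56.
Step 2: a = 56. Global n still = 14.
Step 3: result = 14 + 56 = 70

The answer is 70.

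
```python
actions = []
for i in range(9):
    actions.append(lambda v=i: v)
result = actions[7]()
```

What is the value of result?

Step 1: Default argument v=i captures i's value at each iteration.
Step 2: actions[7] captured v = 7 when i was 7.
Step 3: result = 7

The answer is 7.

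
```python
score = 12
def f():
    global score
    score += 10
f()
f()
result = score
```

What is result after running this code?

Step 1: score = 12.
Step 2: First f(): score = 12 + 10 = 22.
Step 3: Second f(): score = 22 + 10 = 32. result = 32

The answer is 32.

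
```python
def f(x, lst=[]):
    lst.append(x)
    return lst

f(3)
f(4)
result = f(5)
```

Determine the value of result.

Step 1: Mutable default argument gotcha! The list [] is created once.
Step 2: Each call appends to the SAME list: [3], [3, 4], [3, 4, 5].
Step 3: result = [3, 4, 5]

The answer is [3, 4, 5].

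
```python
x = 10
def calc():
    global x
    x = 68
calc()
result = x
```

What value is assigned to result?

Step 1: x = 10 globally.
Step 2: calc() declares global x and sets it to 68.
Step 3: After calc(), global x = 68. result = 68

The answer is 68.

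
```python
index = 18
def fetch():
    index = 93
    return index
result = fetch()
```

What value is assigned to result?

Step 1: Global index = 18.
Step 2: fetch() creates local index = 93, shadowing the global.
Step 3: Returns local index = 93. result = 93

The answer is 93.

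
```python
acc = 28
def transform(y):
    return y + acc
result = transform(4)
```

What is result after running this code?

Step 1: acc = 28 is defined globally.
Step 2: transform(4) uses parameter y = 4 and looks up acc from global scope = 28.
Step 3: result = 4 + 28 = 32

The answer is 32.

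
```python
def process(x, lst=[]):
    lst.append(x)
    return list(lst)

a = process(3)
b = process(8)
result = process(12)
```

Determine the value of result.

Step 1: Default list is shared. list() creates copies for return values.
Step 2: Internal list grows: [3] -> [3, 8] -> [3, 8, 12].
Step 3: result = [3, 8, 12]

The answer is [3, 8, 12].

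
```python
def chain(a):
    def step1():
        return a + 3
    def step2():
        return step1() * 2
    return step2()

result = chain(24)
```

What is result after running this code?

Step 1: chain(24) captures a = 24.
Step 2: step2() calls step1() which returns 24 + 3 = 27.
Step 3: step2() returns 27 * 2 = 54

The answer is 54.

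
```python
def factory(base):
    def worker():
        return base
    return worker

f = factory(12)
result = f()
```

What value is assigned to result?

Step 1: factory(12) creates closure capturing base = 12.
Step 2: f() returns the captured base = 12.
Step 3: result = 12

The answer is 12.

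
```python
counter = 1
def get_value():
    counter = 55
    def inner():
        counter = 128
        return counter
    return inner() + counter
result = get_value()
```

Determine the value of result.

Step 1: get_value() has local counter = 55. inner() has local counter = 128.
Step 2: inner() returns its local counter = 128.
Step 3: get_value() returns 128 + its own counter (55) = 183

The answer is 183.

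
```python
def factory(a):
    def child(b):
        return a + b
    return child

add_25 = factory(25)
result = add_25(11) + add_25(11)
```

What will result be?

Step 1: add_25 captures a = 25.
Step 2: add_25(11) = 25 + 11 = 36, called twice.
Step 3: result = 36 + 36 = 72

The answer is 72.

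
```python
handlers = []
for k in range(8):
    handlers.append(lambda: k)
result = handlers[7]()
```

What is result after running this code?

Step 1: The loop creates 8 lambdas, all referencing the same variable k.
Step 2: After the loop, k = 7 (final value).
Step 3: handlers[7]() looks up k at call time and finds 7. This is the late binding gotcha. result = 7

The answer is 7.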